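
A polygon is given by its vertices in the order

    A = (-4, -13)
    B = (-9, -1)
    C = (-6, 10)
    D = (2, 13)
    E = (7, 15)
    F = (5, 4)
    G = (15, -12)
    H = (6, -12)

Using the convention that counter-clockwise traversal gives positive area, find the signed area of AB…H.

Σ = (-113) + (-96) + (-98) + (-61) + (-47) + (-120) + (-108) + (-126) = -769
Signed area = Σ/2 = -384.5 (negative ⇒ clockwise traversal).

-384.5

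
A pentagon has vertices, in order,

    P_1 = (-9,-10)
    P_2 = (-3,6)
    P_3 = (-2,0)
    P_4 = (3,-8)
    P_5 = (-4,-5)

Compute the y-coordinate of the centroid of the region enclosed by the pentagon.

-161/54

Apply Gauss's area formula. First the cross-terms c_i = x_i·y_{i+1} − x_{i+1}·y_i:
  -84, 12, 16, -47, -5  ⇒  2A = -108, A = -54.
Then Σ (y_i + y_{i+1})·c_i = 966, so ȳ = 966 / (6·(-54)) = -161/54.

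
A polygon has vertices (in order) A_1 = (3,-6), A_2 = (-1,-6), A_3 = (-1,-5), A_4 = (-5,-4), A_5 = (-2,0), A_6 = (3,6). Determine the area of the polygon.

51

Σ = (-24) + (-1) + (-21) + (-8) + (-12) + (-36) = -102
Area = |Σ|/2 = 51.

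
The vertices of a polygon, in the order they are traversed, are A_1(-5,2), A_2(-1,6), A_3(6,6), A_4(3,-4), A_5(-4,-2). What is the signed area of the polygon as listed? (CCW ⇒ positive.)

Apply the surveyor's formula: 2A = Σ (x_i·y_{i+1} − x_{i+1}·y_i), indices taken mod 5.
Cross-terms: -28, -42, -42, -22, -18  ⇒  Σ = -152
Signed area = Σ/2 = -76 (negative ⇒ clockwise traversal).

-76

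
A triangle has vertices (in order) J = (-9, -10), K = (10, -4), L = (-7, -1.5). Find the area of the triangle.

Apply the surveyor's formula: 2A = Σ (x_i·y_{i+1} − x_{i+1}·y_i), indices taken mod 3.
Σ = (136) + (-43) + (56.5) = 149.5
Area = |Σ|/2 = 74.75.

74.75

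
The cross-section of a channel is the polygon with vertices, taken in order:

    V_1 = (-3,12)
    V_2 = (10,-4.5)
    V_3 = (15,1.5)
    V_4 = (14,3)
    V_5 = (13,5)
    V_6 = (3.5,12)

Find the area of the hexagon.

123.75

Apply the shoelace (surveyor's) formula: 2A = Σ (x_i·y_{i+1} − x_{i+1}·y_i), indices taken mod 6.
Cross-terms: -106.5, 82.5, 24, 31, 138.5, 78  ⇒  Σ = 247.5
Area = |Σ|/2 = 123.75.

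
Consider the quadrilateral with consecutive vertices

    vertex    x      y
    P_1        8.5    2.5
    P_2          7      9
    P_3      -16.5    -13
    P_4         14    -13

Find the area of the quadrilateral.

Apply Gauss's area formula: 2A = Σ (x_i·y_{i+1} − x_{i+1}·y_i), indices taken mod 4.
Σ = (59) + (57.5) + (396.5) + (145.5) = 658.5
Area = |Σ|/2 = 329.25.

329.25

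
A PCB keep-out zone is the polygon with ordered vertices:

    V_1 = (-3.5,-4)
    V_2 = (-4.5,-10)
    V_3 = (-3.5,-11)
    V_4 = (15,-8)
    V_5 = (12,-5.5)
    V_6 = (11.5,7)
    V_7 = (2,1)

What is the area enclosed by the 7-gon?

V_1→V_2: (-3.5)(-10) − (-4.5)(-4) = 17
V_2→V_3: (-4.5)(-11) − (-3.5)(-10) = 14.5
V_3→V_4: (-3.5)(-8) − (15)(-11) = 193
V_4→V_5: (15)(-5.5) − (12)(-8) = 13.5
V_5→V_6: (12)(7) − (11.5)(-5.5) = 147.25
V_6→V_7: (11.5)(1) − (2)(7) = -2.5
V_7→V_1: (2)(-4) − (-3.5)(1) = -4.5
Σ = 378.25
Area = |Σ|/2 = 189.125.

189.125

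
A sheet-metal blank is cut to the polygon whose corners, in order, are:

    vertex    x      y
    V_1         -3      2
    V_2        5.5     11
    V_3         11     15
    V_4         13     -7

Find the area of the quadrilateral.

Σ = (-44) + (-38.5) + (-272) + (5) = -349.5
Area = |Σ|/2 = 174.75.

174.75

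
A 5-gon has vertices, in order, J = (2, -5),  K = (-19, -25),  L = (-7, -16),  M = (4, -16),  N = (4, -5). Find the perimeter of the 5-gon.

68

|JK| = √((-21)² + (-20)²) = √841 = 29
|KL| = √((12)² + (9)²) = √225 = 15
|LM| = √((11)² + (0)²) = √121 = 11
|MN| = √((0)² + (11)²) = √121 = 11
|NJ| = √((-2)² + (0)²) = √4 = 2
Perimeter = 29 + 15 + 11 + 11 + 2 = 68.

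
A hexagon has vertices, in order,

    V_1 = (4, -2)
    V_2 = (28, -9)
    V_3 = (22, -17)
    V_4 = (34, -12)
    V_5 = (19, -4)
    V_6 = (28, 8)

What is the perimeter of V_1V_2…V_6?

|V_1V_2| = √((24)² + (-7)²) = √625 = 25
|V_2V_3| = √((-6)² + (-8)²) = √100 = 10
|V_3V_4| = √((12)² + (5)²) = √169 = 13
|V_4V_5| = √((-15)² + (8)²) = √289 = 17
|V_5V_6| = √((9)² + (12)²) = √225 = 15
|V_6V_1| = √((-24)² + (-10)²) = √676 = 26
Perimeter = 25 + 10 + 13 + 17 + 15 + 26 = 106.

106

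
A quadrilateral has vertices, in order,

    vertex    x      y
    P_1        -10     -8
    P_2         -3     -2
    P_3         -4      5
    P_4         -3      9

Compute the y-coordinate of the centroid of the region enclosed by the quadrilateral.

-19/18

Apply the shoelace formula. First the cross-terms c_i = x_i·y_{i+1} − x_{i+1}·y_i:
  -4, -23, -21, 114  ⇒  2A = 66, A = 33.
Then Σ (y_i + y_{i+1})·c_i = -209, so ȳ = -209 / (6·33) = -19/18.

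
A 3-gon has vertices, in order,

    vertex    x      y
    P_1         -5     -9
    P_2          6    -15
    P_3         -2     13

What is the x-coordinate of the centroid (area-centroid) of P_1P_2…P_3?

-1/3

Apply the shoelace (surveyor's) formula. First the cross-terms c_i = x_i·y_{i+1} − x_{i+1}·y_i:
  129, 48, 83  ⇒  2A = 260, A = 130.
Then Σ (x_i + x_{i+1})·c_i = -260, so x̄ = -260 / (6·130) = -1/3.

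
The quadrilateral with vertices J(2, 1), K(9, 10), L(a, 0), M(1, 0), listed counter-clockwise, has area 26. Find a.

The doubled signed area Σ (x_i y_{i+1} − x_{i+1} y_i) is linear in a.
With a=0 it equals 12; the coefficient of a is -10 (from the two edges through L).
So -10·a + 12 = 2·26 = 52 ⇒ a = -4.

-4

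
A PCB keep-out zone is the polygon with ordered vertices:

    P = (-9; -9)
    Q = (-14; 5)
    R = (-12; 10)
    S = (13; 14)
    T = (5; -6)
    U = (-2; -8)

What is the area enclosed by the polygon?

401.5

Apply the shoelace formula: 2A = Σ (x_i·y_{i+1} − x_{i+1}·y_i), indices taken mod 6.
Σ = (-171) + (-80) + (-298) + (-148) + (-52) + (-54) = -803
Area = |Σ|/2 = 401.5.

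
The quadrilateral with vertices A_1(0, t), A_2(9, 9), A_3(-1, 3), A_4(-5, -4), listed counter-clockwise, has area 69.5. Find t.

Write out the shoelace sum; only the two edges meeting at A_1 involve t:
2·Area = [((-5)·t − 0·(-4)) + (0·9 − 9·t)] + 55
       = -14·t + 55 = 139
⇒ t = -6.

-6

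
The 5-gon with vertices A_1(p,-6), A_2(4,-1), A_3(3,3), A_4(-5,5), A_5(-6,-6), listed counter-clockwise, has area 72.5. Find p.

The doubled signed area Σ (x_i y_{i+1} − x_{i+1} y_i) is linear in p.
With p=0 it equals 165; the coefficient of p is 5 (from the two edges through A_1).
So 5·p + 165 = 2·72.5 = 145 ⇒ p = -4.

-4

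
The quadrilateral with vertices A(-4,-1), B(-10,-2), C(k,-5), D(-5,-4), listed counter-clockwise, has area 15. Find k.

The doubled signed area Σ (x_i y_{i+1} − x_{i+1} y_i) is linear in k.
With k=0 it equals 12; the coefficient of k is -2 (from the two edges through C).
So -2·k + 12 = 2·15 = 30 ⇒ k = -9.

-9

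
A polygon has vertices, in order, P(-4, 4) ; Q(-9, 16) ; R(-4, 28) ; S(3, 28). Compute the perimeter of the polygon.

|PQ| = √((-5)² + (12)²) = √169 = 13
|QR| = √((5)² + (12)²) = √169 = 13
|RS| = √((7)² + (0)²) = √49 = 7
|SP| = √((-7)² + (-24)²) = √625 = 25
Perimeter = 13 + 13 + 7 + 25 = 58.

58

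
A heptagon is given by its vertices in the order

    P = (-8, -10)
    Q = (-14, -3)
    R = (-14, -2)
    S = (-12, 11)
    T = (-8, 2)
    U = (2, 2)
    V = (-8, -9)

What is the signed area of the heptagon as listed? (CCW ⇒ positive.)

P→Q: (-8)(-3) − (-14)(-10) = -116
Q→R: (-14)(-2) − (-14)(-3) = -14
R→S: (-14)(11) − (-12)(-2) = -178
S→T: (-12)(2) − (-8)(11) = 64
T→U: (-8)(2) − (2)(2) = -20
U→V: (2)(-9) − (-8)(2) = -2
V→P: (-8)(-10) − (-8)(-9) = 8
Σ = -258
Signed area = Σ/2 = -129 (negative ⇒ clockwise traversal).

-129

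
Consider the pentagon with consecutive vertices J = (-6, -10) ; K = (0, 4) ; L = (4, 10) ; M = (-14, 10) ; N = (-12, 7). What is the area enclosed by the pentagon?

Σ = (-24) + (-16) + (180) + (22) + (162) = 324
Area = |Σ|/2 = 162.

162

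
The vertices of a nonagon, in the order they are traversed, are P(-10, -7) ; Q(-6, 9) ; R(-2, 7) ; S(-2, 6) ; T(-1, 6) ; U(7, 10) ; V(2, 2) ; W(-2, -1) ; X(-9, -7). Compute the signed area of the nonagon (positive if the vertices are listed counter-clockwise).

Σ = (-132) + (-24) + (2) + (-6) + (-52) + (-6) + (2) + (5) + (-7) = -218
Signed area = Σ/2 = -109 (negative ⇒ clockwise traversal).

-109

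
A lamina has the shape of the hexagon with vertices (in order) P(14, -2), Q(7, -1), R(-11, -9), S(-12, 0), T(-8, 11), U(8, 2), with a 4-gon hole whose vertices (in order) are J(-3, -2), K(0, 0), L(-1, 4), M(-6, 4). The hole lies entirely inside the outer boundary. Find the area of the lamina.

209

Outer boundary:
Apply the shoelace (surveyor's) formula: 2A = Σ (x_i·y_{i+1} − x_{i+1}·y_i), indices taken mod 6.
Σ = (0) + (-74) + (-108) + (-132) + (-104) + (-44) = -462
Area = |Σ|/2 = 231.
Hole:
Σ = (0) + (0) + (20) + (24) = 44
Area = |Σ|/2 = 22.
Net area = 231 − 22 = 209.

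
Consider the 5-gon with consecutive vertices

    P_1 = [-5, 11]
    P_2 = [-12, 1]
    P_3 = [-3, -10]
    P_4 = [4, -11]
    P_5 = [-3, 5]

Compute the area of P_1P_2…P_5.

151

Apply the surveyor's formula: 2A = Σ (x_i·y_{i+1} − x_{i+1}·y_i), indices taken mod 5.
P_1→P_2: (-5)(1) − (-12)(11) = 127
P_2→P_3: (-12)(-10) − (-3)(1) = 123
P_3→P_4: (-3)(-11) − (4)(-10) = 73
P_4→P_5: (4)(5) − (-3)(-11) = -13
P_5→P_1: (-3)(11) − (-5)(5) = -8
Σ = 302
Area = |Σ|/2 = 151.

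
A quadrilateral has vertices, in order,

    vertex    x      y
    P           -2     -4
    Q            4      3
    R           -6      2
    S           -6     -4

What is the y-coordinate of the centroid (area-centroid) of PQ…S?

Apply Gauss's area formula. First the cross-terms c_i = x_i·y_{i+1} − x_{i+1}·y_i:
  10, 26, 36, 16  ⇒  2A = 88, A = 44.
Then Σ (y_i + y_{i+1})·c_i = -80, so ȳ = -80 / (6·44) = -10/33.

-10/33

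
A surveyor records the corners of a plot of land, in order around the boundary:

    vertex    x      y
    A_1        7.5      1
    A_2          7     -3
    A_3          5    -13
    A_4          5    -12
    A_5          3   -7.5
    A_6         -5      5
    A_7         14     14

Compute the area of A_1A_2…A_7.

Apply the shoelace (surveyor's) formula: 2A = Σ (x_i·y_{i+1} − x_{i+1}·y_i), indices taken mod 7.
Cross-terms: -29.5, -76, 5, -1.5, -22.5, -140, -91  ⇒  Σ = -355.5
Area = |Σ|/2 = 177.75.

177.75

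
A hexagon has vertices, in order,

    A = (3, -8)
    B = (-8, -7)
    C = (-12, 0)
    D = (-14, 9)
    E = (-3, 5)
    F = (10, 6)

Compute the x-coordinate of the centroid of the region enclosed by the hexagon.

Apply Gauss's area formula. First the cross-terms c_i = x_i·y_{i+1} − x_{i+1}·y_i:
  -85, -84, -108, -43, -68, -98  ⇒  2A = -486, A = -243.
Then Σ (x_i + x_{i+1})·c_i = 3894, so x̄ = 3894 / (6·(-243)) = -649/243.

-649/243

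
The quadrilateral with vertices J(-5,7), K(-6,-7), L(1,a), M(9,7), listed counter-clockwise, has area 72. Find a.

The doubled signed area Σ (x_i y_{i+1} − x_{i+1} y_i) is linear in a.
With a=0 it equals 189; the coefficient of a is -15 (from the two edges through L).
So -15·a + 189 = 2·72 = 144 ⇒ a = 3.

3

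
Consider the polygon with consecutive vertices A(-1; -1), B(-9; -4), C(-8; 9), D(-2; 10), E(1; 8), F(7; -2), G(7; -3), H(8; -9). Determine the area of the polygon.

Apply the shoelace (surveyor's) formula: 2A = Σ (x_i·y_{i+1} − x_{i+1}·y_i), indices taken mod 8.
Cross-terms: -5, -113, -62, -26, -58, -7, -39, -17  ⇒  Σ = -327
Area = |Σ|/2 = 163.5.

163.5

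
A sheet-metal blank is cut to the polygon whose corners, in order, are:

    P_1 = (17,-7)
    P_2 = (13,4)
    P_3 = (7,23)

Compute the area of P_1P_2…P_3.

5

Apply the shoelace formula: 2A = Σ (x_i·y_{i+1} − x_{i+1}·y_i), indices taken mod 3.
Σ = (159) + (271) + (-440) = -10
Area = |Σ|/2 = 5.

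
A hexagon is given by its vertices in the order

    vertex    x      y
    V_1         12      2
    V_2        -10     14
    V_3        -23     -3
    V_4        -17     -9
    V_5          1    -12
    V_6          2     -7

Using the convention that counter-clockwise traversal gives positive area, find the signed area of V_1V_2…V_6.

507

Apply Gauss's area formula: 2A = Σ (x_i·y_{i+1} − x_{i+1}·y_i), indices taken mod 6.
Cross-terms: 188, 352, 156, 213, 17, 88  ⇒  Σ = 1014
Signed area = Σ/2 = 507 (positive ⇒ counter-clockwise traversal).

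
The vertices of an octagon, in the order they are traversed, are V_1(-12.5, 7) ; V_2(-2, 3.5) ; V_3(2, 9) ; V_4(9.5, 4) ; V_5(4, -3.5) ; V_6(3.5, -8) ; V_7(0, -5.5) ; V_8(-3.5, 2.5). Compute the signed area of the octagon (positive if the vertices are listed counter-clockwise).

V_1→V_2: (-12.5)(3.5) − (-2)(7) = -29.75
V_2→V_3: (-2)(9) − (2)(3.5) = -25
V_3→V_4: (2)(4) − (9.5)(9) = -77.5
V_4→V_5: (9.5)(-3.5) − (4)(4) = -49.25
V_5→V_6: (4)(-8) − (3.5)(-3.5) = -19.75
V_6→V_7: (3.5)(-5.5) − (0)(-8) = -19.25
V_7→V_8: (0)(2.5) − (-3.5)(-5.5) = -19.25
V_8→V_1: (-3.5)(7) − (-12.5)(2.5) = 6.75
Σ = -233
Signed area = Σ/2 = -116.5 (negative ⇒ clockwise traversal).

-116.5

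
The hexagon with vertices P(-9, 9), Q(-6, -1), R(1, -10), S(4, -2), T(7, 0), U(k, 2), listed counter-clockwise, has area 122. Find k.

4

Write out the shoelace sum; only the two edges meeting at U involve k:
2·Area = [(7·2 − k·0) + (k·9 − (-9)·2)] + 176
       = 9·k + 208 = 244
⇒ k = 4.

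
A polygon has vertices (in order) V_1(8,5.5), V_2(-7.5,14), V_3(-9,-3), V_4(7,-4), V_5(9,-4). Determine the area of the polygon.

224.125

Apply the shoelace (surveyor's) formula: 2A = Σ (x_i·y_{i+1} − x_{i+1}·y_i), indices taken mod 5.
Cross-terms: 153.25, 148.5, 57, 8, 81.5  ⇒  Σ = 448.25
Area = |Σ|/2 = 224.125.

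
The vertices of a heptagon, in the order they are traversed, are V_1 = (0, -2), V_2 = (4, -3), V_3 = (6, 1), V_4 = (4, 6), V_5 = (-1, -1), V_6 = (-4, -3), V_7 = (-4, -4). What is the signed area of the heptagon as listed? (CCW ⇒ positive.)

37.5

Σ = (8) + (22) + (32) + (2) + (-1) + (4) + (8) = 75
Signed area = Σ/2 = 37.5 (positive ⇒ counter-clockwise traversal).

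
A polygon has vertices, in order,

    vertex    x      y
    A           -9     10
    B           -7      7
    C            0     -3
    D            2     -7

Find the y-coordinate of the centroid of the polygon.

-14/27

Apply Gauss's area formula. First the cross-terms c_i = x_i·y_{i+1} − x_{i+1}·y_i:
  7, 21, 6, -43  ⇒  2A = -9, A = -4.5.
Then Σ (y_i + y_{i+1})·c_i = 14, so ȳ = 14 / (6·(-4.5)) = -14/27.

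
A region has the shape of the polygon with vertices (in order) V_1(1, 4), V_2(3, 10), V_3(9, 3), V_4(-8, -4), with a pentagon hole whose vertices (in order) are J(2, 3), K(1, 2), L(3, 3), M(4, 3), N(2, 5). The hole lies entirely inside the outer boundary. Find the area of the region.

Outer boundary:
Apply the surveyor's formula: 2A = Σ (x_i·y_{i+1} − x_{i+1}·y_i), indices taken mod 4.
V_1→V_2: (1)(10) − (3)(4) = -2
V_2→V_3: (3)(3) − (9)(10) = -81
V_3→V_4: (9)(-4) − (-8)(3) = -12
V_4→V_1: (-8)(4) − (1)(-4) = -28
Σ = -123
Area = |Σ|/2 = 61.5.
Hole:
Σ = (1) + (-3) + (-3) + (14) + (-4) = 5
Area = |Σ|/2 = 2.5.
Net area = 61.5 − 2.5 = 59.

59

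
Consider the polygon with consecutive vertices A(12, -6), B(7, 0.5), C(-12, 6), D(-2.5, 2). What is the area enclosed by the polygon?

39

Apply Gauss's area formula: 2A = Σ (x_i·y_{i+1} − x_{i+1}·y_i), indices taken mod 4.
A→B: (12)(0.5) − (7)(-6) = 48
B→C: (7)(6) − (-12)(0.5) = 48
C→D: (-12)(2) − (-2.5)(6) = -9
D→A: (-2.5)(-6) − (12)(2) = -9
Σ = 78
Area = |Σ|/2 = 39.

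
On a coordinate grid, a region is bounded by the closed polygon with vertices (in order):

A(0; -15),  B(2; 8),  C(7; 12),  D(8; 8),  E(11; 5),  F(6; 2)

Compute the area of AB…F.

A→B: (0)(8) − (2)(-15) = 30
B→C: (2)(12) − (7)(8) = -32
C→D: (7)(8) − (8)(12) = -40
D→E: (8)(5) − (11)(8) = -48
E→F: (11)(2) − (6)(5) = -8
F→A: (6)(-15) − (0)(2) = -90
Σ = -188
Area = |Σ|/2 = 94.

94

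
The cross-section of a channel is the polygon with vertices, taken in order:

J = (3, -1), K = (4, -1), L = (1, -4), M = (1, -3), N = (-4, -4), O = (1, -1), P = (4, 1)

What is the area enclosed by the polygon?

Apply Gauss's area formula: 2A = Σ (x_i·y_{i+1} − x_{i+1}·y_i), indices taken mod 7.
Σ = (1) + (-15) + (1) + (-16) + (8) + (5) + (-7) = -23
Area = |Σ|/2 = 11.5.

11.5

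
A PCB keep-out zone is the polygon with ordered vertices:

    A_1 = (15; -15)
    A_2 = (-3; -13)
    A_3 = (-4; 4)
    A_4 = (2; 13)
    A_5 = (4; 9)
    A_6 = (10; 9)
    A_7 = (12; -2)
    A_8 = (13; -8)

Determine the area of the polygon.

Apply the surveyor's formula: 2A = Σ (x_i·y_{i+1} − x_{i+1}·y_i), indices taken mod 8.
Cross-terms: -240, -64, -60, -34, -54, -128, -70, -75  ⇒  Σ = -725
Area = |Σ|/2 = 362.5.

362.5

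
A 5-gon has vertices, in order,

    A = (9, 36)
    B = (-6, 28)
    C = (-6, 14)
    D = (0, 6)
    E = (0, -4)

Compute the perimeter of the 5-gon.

92

|AB| = √((-15)² + (-8)²) = √289 = 17
|BC| = √((0)² + (-14)²) = √196 = 14
|CD| = √((6)² + (-8)²) = √100 = 10
|DE| = √((0)² + (-10)²) = √100 = 10
|EA| = √((9)² + (40)²) = √1681 = 41
Perimeter = 17 + 14 + 10 + 10 + 41 = 92.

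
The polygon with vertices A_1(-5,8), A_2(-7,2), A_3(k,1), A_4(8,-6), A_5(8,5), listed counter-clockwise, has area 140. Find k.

Write out the shoelace sum; only the two edges meeting at A_3 involve k:
2·Area = [((-7)·1 − k·2) + (k·(-6) − 8·1)] + 223
       = -8·k + 208 = 280
⇒ k = -9.

-9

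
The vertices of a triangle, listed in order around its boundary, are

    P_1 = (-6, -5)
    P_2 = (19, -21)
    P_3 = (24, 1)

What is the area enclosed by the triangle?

Apply the shoelace formula: 2A = Σ (x_i·y_{i+1} − x_{i+1}·y_i), indices taken mod 3.
P_1→P_2: (-6)(-21) − (19)(-5) = 221
P_2→P_3: (19)(1) − (24)(-21) = 523
P_3→P_1: (24)(-5) − (-6)(1) = -114
Σ = 630
Area = |Σ|/2 = 315.

315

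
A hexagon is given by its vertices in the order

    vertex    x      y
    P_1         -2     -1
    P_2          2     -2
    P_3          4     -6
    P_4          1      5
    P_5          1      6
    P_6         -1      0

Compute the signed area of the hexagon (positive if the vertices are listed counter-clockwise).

Cross-terms: 6, -4, 26, 1, 6, 1  ⇒  Σ = 36
Signed area = Σ/2 = 18 (positive ⇒ counter-clockwise traversal).

18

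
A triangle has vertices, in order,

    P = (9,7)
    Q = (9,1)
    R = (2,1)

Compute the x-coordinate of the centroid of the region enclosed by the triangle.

20/3

Apply the shoelace formula. First the cross-terms c_i = x_i·y_{i+1} − x_{i+1}·y_i:
  -54, 7, 5  ⇒  2A = -42, A = -21.
Then Σ (x_i + x_{i+1})·c_i = -840, so x̄ = -840 / (6·(-21)) = 20/3.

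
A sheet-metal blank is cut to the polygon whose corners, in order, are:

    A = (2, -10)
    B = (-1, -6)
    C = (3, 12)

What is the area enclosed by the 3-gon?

35

Cross-terms: -22, 6, -54  ⇒  Σ = -70
Area = |Σ|/2 = 35.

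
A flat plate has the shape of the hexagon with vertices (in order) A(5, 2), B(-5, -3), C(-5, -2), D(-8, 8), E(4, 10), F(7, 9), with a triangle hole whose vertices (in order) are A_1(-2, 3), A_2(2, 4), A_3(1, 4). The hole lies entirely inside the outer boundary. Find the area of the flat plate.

121

Outer boundary:
Apply Gauss's area formula: 2A = Σ (x_i·y_{i+1} − x_{i+1}·y_i), indices taken mod 6.
Σ = (-5) + (-5) + (-56) + (-112) + (-34) + (-31) = -243
Area = |Σ|/2 = 121.5.
Hole:
Apply the surveyor's formula: 2A = Σ (x_i·y_{i+1} − x_{i+1}·y_i), indices taken mod 3.
Σ = (-14) + (4) + (11) = 1
Area = |Σ|/2 = 0.5.
Net area = 121.5 − 0.5 = 121.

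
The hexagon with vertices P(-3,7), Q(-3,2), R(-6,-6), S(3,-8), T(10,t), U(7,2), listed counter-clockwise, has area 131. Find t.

1

The doubled signed area Σ (x_i y_{i+1} − x_{i+1} y_i) is linear in t.
With t=0 it equals 266; the coefficient of t is -4 (from the two edges through T).
So -4·t + 266 = 2·131 = 262 ⇒ t = 1.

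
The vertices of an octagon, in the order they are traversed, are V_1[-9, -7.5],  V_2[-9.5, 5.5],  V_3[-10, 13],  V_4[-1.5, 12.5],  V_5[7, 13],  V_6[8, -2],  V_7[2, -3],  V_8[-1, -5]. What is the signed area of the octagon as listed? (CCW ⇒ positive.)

-295.125

Apply Gauss's area formula: 2A = Σ (x_i·y_{i+1} − x_{i+1}·y_i), indices taken mod 8.
Cross-terms: -120.75, -68.5, -105.5, -107, -118, -20, -13, -37.5  ⇒  Σ = -590.25
Signed area = Σ/2 = -295.125 (negative ⇒ clockwise traversal).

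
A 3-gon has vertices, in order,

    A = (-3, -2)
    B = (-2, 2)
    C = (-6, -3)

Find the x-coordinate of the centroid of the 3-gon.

Apply the surveyor's formula. First the cross-terms c_i = x_i·y_{i+1} − x_{i+1}·y_i:
  -10, 18, 3  ⇒  2A = 11, A = 5.5.
Then Σ (x_i + x_{i+1})·c_i = -121, so x̄ = -121 / (6·5.5) = -11/3.

-11/3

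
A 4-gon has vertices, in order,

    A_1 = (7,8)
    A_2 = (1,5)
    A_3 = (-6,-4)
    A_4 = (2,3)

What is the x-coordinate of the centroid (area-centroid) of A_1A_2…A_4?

27/38

Apply Gauss's area formula. First the cross-terms c_i = x_i·y_{i+1} − x_{i+1}·y_i:
  27, 26, -10, -5  ⇒  2A = 38, A = 19.
Then Σ (x_i + x_{i+1})·c_i = 81, so x̄ = 81 / (6·19) = 27/38.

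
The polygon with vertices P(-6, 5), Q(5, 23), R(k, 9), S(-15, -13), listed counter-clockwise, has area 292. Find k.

Write out the shoelace sum; only the two edges meeting at R involve k:
2·Area = [(5·9 − k·23) + (k·(-13) − (-15)·9)] + -316
       = -36·k + -136 = 584
⇒ k = -20.

-20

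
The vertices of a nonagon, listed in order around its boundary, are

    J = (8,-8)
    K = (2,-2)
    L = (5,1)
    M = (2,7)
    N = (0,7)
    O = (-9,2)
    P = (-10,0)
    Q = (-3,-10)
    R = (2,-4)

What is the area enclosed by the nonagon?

145

J→K: (8)(-2) − (2)(-8) = 0
K→L: (2)(1) − (5)(-2) = 12
L→M: (5)(7) − (2)(1) = 33
M→N: (2)(7) − (0)(7) = 14
N→O: (0)(2) − (-9)(7) = 63
O→P: (-9)(0) − (-10)(2) = 20
P→Q: (-10)(-10) − (-3)(0) = 100
Q→R: (-3)(-4) − (2)(-10) = 32
R→J: (2)(-8) − (8)(-4) = 16
Σ = 290
Area = |Σ|/2 = 145.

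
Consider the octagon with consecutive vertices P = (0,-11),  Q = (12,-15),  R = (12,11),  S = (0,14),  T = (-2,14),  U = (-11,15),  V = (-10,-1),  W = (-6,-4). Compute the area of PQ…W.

Apply Gauss's area formula: 2A = Σ (x_i·y_{i+1} − x_{i+1}·y_i), indices taken mod 8.
P→Q: (0)(-15) − (12)(-11) = 132
Q→R: (12)(11) − (12)(-15) = 312
R→S: (12)(14) − (0)(11) = 168
S→T: (0)(14) − (-2)(14) = 28
T→U: (-2)(15) − (-11)(14) = 124
U→V: (-11)(-1) − (-10)(15) = 161
V→W: (-10)(-4) − (-6)(-1) = 34
W→P: (-6)(-11) − (0)(-4) = 66
Σ = 1025
Area = |Σ|/2 = 512.5.

512.5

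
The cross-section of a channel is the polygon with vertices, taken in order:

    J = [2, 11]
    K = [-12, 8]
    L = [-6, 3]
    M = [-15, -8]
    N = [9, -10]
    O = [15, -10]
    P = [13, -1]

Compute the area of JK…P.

Apply the shoelace formula: 2A = Σ (x_i·y_{i+1} − x_{i+1}·y_i), indices taken mod 7.
Σ = (148) + (12) + (93) + (222) + (60) + (115) + (145) = 795
Area = |Σ|/2 = 397.5.

397.5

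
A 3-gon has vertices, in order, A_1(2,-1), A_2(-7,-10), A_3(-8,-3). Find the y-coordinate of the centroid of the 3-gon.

-14/3

Apply Gauss's area formula. First the cross-terms c_i = x_i·y_{i+1} − x_{i+1}·y_i:
  -27, -59, 14  ⇒  2A = -72, A = -36.
Then Σ (y_i + y_{i+1})·c_i = 1008, so ȳ = 1008 / (6·(-36)) = -14/3.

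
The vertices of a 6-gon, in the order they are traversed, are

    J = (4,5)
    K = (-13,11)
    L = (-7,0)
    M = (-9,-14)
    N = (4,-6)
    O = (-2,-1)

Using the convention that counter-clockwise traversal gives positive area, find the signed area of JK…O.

Cross-terms: 109, 77, 98, 110, -16, -6  ⇒  Σ = 372
Signed area = Σ/2 = 186 (positive ⇒ counter-clockwise traversal).

186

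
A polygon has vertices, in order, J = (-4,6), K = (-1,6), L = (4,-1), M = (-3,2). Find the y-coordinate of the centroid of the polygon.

Apply the shoelace formula. First the cross-terms c_i = x_i·y_{i+1} − x_{i+1}·y_i:
  -18, -23, 5, -10  ⇒  2A = -46, A = -23.
Then Σ (y_i + y_{i+1})·c_i = -406, so ȳ = -406 / (6·(-23)) = 203/69.

203/69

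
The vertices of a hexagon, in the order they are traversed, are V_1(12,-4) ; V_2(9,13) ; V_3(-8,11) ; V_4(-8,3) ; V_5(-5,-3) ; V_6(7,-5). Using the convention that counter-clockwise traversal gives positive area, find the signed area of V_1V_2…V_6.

Apply the surveyor's formula: 2A = Σ (x_i·y_{i+1} − x_{i+1}·y_i), indices taken mod 6.
V_1→V_2: (12)(13) − (9)(-4) = 192
V_2→V_3: (9)(11) − (-8)(13) = 203
V_3→V_4: (-8)(3) − (-8)(11) = 64
V_4→V_5: (-8)(-3) − (-5)(3) = 39
V_5→V_6: (-5)(-5) − (7)(-3) = 46
V_6→V_1: (7)(-4) − (12)(-5) = 32
Σ = 576
Signed area = Σ/2 = 288 (positive ⇒ counter-clockwise traversal).

288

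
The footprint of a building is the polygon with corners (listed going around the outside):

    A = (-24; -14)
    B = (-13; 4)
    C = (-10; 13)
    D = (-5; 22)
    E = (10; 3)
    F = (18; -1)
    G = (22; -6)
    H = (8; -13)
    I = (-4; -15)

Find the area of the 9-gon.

Σ = (-278) + (-129) + (-155) + (-235) + (-64) + (-86) + (-238) + (-172) + (-304) = -1661
Area = |Σ|/2 = 830.5.

830.5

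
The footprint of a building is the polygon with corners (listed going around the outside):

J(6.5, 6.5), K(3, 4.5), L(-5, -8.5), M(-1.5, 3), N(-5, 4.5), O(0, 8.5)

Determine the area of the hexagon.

Apply Gauss's area formula: 2A = Σ (x_i·y_{i+1} − x_{i+1}·y_i), indices taken mod 6.
Σ = (9.75) + (-3) + (-27.75) + (8.25) + (-42.5) + (-55.25) = -110.5
Area = |Σ|/2 = 55.25.

55.25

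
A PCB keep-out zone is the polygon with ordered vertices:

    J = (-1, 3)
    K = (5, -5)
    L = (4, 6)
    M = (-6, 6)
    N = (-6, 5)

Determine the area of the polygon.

46.5

J→K: (-1)(-5) − (5)(3) = -10
K→L: (5)(6) − (4)(-5) = 50
L→M: (4)(6) − (-6)(6) = 60
M→N: (-6)(5) − (-6)(6) = 6
N→J: (-6)(3) − (-1)(5) = -13
Σ = 93
Area = |Σ|/2 = 46.5.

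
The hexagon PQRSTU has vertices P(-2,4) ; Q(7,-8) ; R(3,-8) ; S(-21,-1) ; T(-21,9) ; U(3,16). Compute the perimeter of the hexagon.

92

|PQ| = √((9)² + (-12)²) = √225 = 15
|QR| = √((-4)² + (0)²) = √16 = 4
|RS| = √((-24)² + (7)²) = √625 = 25
|ST| = √((0)² + (10)²) = √100 = 10
|TU| = √((24)² + (7)²) = √625 = 25
|UP| = √((-5)² + (-12)²) = √169 = 13
Perimeter = 15 + 4 + 25 + 10 + 25 + 13 = 92.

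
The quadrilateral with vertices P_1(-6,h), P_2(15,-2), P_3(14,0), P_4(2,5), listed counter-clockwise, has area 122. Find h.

-8

Write out the shoelace sum; only the two edges meeting at P_1 involve h:
2·Area = [(2·h − (-6)·5) + ((-6)·(-2) − 15·h)] + 98
       = -13·h + 140 = 244
⇒ h = -8.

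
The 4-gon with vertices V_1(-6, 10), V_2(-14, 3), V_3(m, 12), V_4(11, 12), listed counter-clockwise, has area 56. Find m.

Write out the shoelace sum; only the two edges meeting at V_3 involve m:
2·Area = [((-14)·12 − m·3) + (m·12 − 11·12)] + 304
       = 9·m + 4 = 112
⇒ m = 12.

12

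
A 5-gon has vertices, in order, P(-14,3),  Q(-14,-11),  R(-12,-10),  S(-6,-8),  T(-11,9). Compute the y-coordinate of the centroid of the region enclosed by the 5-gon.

-470/191

Apply the shoelace formula. First the cross-terms c_i = x_i·y_{i+1} − x_{i+1}·y_i:
  196, 8, 36, -142, 93  ⇒  2A = 191, A = 95.5.
Then Σ (y_i + y_{i+1})·c_i = -1410, so ȳ = -1410 / (6·95.5) = -470/191.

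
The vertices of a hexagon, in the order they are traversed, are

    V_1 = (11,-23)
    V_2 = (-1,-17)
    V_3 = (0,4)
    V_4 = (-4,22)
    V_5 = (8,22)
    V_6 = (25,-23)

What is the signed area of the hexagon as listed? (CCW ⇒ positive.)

Apply the shoelace (surveyor's) formula: 2A = Σ (x_i·y_{i+1} − x_{i+1}·y_i), indices taken mod 6.
V_1→V_2: (11)(-17) − (-1)(-23) = -210
V_2→V_3: (-1)(4) − (0)(-17) = -4
V_3→V_4: (0)(22) − (-4)(4) = 16
V_4→V_5: (-4)(22) − (8)(22) = -264
V_5→V_6: (8)(-23) − (25)(22) = -734
V_6→V_1: (25)(-23) − (11)(-23) = -322
Σ = -1518
Signed area = Σ/2 = -759 (negative ⇒ clockwise traversal).

-759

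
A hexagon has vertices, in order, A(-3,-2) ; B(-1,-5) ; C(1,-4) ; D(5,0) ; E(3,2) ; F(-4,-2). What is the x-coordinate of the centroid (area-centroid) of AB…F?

11/14

Apply Gauss's area formula. First the cross-terms c_i = x_i·y_{i+1} − x_{i+1}·y_i:
  13, 9, 20, 10, 2, 2  ⇒  2A = 56, A = 28.
Then Σ (x_i + x_{i+1})·c_i = 132, so x̄ = 132 / (6·28) = 11/14.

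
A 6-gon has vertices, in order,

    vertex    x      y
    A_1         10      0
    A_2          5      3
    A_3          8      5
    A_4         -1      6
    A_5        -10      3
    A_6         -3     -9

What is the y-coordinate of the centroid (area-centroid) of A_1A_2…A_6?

Apply the shoelace (surveyor's) formula. First the cross-terms c_i = x_i·y_{i+1} − x_{i+1}·y_i:
  30, 1, 53, 57, 99, 90  ⇒  2A = 330, A = 165.
Then Σ (y_i + y_{i+1})·c_i = -210, so ȳ = -210 / (6·165) = -7/33.

-7/33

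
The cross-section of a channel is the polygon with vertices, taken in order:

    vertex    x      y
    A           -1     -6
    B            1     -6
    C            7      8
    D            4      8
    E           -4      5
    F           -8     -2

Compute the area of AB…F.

116

Apply Gauss's area formula: 2A = Σ (x_i·y_{i+1} − x_{i+1}·y_i), indices taken mod 6.
A→B: (-1)(-6) − (1)(-6) = 12
B→C: (1)(8) − (7)(-6) = 50
C→D: (7)(8) − (4)(8) = 24
D→E: (4)(5) − (-4)(8) = 52
E→F: (-4)(-2) − (-8)(5) = 48
F→A: (-8)(-6) − (-1)(-2) = 46
Σ = 232
Area = |Σ|/2 = 116.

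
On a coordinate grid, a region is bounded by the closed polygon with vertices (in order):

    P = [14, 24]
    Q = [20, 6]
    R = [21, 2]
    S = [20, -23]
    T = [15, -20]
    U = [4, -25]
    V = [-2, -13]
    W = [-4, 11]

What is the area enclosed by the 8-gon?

890.5

P→Q: (14)(6) − (20)(24) = -396
Q→R: (20)(2) − (21)(6) = -86
R→S: (21)(-23) − (20)(2) = -523
S→T: (20)(-20) − (15)(-23) = -55
T→U: (15)(-25) − (4)(-20) = -295
U→V: (4)(-13) − (-2)(-25) = -102
V→W: (-2)(11) − (-4)(-13) = -74
W→P: (-4)(24) − (14)(11) = -250
Σ = -1781
Area = |Σ|/2 = 890.5.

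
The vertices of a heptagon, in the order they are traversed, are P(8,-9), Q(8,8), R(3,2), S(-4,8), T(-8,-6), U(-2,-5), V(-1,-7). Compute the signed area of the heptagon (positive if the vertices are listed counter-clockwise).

175

Apply the shoelace formula: 2A = Σ (x_i·y_{i+1} − x_{i+1}·y_i), indices taken mod 7.
Σ = (136) + (-8) + (32) + (88) + (28) + (9) + (65) = 350
Signed area = Σ/2 = 175 (positive ⇒ counter-clockwise traversal).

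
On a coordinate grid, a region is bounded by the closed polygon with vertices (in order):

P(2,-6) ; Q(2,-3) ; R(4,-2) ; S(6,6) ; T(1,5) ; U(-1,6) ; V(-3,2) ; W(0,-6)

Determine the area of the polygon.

Apply Gauss's area formula: 2A = Σ (x_i·y_{i+1} − x_{i+1}·y_i), indices taken mod 8.
Σ = (6) + (8) + (36) + (24) + (11) + (16) + (18) + (12) = 131
Area = |Σ|/2 = 65.5.

65.5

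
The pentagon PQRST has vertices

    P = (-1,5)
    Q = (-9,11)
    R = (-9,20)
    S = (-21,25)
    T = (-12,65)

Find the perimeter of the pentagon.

|PQ| = √((-8)² + (6)²) = √100 = 10
|QR| = √((0)² + (9)²) = √81 = 9
|RS| = √((-12)² + (5)²) = √169 = 13
|ST| = √((9)² + (40)²) = √1681 = 41
|TP| = √((11)² + (-60)²) = √3721 = 61
Perimeter = 10 + 9 + 13 + 41 + 61 = 134.

134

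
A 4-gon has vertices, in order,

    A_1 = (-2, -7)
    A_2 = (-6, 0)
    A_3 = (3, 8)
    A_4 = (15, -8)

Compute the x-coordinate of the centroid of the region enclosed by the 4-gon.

737/213

Apply the surveyor's formula. First the cross-terms c_i = x_i·y_{i+1} − x_{i+1}·y_i:
  -42, -48, -144, -121  ⇒  2A = -355, A = -177.5.
Then Σ (x_i + x_{i+1})·c_i = -3685, so x̄ = -3685 / (6·(-177.5)) = 737/213.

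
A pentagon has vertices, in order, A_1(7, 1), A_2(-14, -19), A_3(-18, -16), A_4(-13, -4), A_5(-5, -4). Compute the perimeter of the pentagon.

68

|A_1A_2| = √((-21)² + (-20)²) = √841 = 29
|A_2A_3| = √((-4)² + (3)²) = √25 = 5
|A_3A_4| = √((5)² + (12)²) = √169 = 13
|A_4A_5| = √((8)² + (0)²) = √64 = 8
|A_5A_1| = √((12)² + (5)²) = √169 = 13
Perimeter = 29 + 5 + 13 + 8 + 13 = 68.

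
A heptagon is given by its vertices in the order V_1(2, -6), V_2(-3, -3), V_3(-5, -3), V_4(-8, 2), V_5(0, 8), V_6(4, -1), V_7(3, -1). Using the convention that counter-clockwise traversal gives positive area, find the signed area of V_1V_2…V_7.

Σ = (-24) + (-6) + (-34) + (-64) + (-32) + (-1) + (-16) = -177
Signed area = Σ/2 = -88.5 (negative ⇒ clockwise traversal).

-88.5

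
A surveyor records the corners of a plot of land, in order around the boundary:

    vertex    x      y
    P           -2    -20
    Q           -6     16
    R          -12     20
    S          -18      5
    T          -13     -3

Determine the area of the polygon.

296.5

Apply the shoelace formula: 2A = Σ (x_i·y_{i+1} − x_{i+1}·y_i), indices taken mod 5.
P→Q: (-2)(16) − (-6)(-20) = -152
Q→R: (-6)(20) − (-12)(16) = 72
R→S: (-12)(5) − (-18)(20) = 300
S→T: (-18)(-3) − (-13)(5) = 119
T→P: (-13)(-20) − (-2)(-3) = 254
Σ = 593
Area = |Σ|/2 = 296.5.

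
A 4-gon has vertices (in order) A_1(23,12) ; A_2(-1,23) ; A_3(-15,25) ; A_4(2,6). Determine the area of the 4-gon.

303.5

Cross-terms: 541, 320, -140, -114  ⇒  Σ = 607
Area = |Σ|/2 = 303.5.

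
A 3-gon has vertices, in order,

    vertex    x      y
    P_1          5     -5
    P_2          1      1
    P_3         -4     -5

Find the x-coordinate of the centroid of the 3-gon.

Apply Gauss's area formula. First the cross-terms c_i = x_i·y_{i+1} − x_{i+1}·y_i:
  10, -1, 45  ⇒  2A = 54, A = 27.
Then Σ (x_i + x_{i+1})·c_i = 108, so x̄ = 108 / (6·27) = 2/3.

2/3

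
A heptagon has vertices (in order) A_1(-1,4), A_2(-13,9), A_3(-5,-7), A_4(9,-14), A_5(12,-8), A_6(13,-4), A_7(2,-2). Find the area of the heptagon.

Apply the surveyor's formula: 2A = Σ (x_i·y_{i+1} − x_{i+1}·y_i), indices taken mod 7.
Σ = (43) + (136) + (133) + (96) + (56) + (-18) + (6) = 452
Area = |Σ|/2 = 226.

226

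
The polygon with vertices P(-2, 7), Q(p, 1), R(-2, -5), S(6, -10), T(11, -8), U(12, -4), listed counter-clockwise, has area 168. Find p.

-8

Write out the shoelace sum; only the two edges meeting at Q involve p:
2·Area = [((-2)·1 − p·7) + (p·(-5) − (-2)·1)] + 240
       = -12·p + 240 = 336
⇒ p = -8.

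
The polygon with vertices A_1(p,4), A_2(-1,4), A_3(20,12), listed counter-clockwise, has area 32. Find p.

-9

Write out the shoelace sum; only the two edges meeting at A_1 involve p:
2·Area = [(20·4 − p·12) + (p·4 − (-1)·4)] + -92
       = -8·p + -8 = 64
⇒ p = -9.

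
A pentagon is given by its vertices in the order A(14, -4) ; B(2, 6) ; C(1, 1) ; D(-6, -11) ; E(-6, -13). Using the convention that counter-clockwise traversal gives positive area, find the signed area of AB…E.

150.5

Σ = (92) + (-4) + (-5) + (12) + (206) = 301
Signed area = Σ/2 = 150.5 (positive ⇒ counter-clockwise traversal).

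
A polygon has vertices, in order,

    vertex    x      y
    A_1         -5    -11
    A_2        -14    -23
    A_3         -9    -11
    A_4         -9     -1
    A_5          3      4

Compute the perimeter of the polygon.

68

|A_1A_2| = √((-9)² + (-12)²) = √225 = 15
|A_2A_3| = √((5)² + (12)²) = √169 = 13
|A_3A_4| = √((0)² + (10)²) = √100 = 10
|A_4A_5| = √((12)² + (5)²) = √169 = 13
|A_5A_1| = √((-8)² + (-15)²) = √289 = 17
Perimeter = 15 + 13 + 10 + 13 + 17 = 68.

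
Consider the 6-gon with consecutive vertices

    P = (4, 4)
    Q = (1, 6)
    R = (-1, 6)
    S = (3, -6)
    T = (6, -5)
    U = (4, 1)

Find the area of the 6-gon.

Σ = (20) + (12) + (-12) + (21) + (26) + (12) = 79
Area = |Σ|/2 = 39.5.

39.5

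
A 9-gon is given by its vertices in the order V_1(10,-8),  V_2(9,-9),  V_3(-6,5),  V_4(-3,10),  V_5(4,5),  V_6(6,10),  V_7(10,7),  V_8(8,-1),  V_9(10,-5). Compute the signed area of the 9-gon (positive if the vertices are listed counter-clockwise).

-150.5

Apply the shoelace formula: 2A = Σ (x_i·y_{i+1} − x_{i+1}·y_i), indices taken mod 9.
V_1→V_2: (10)(-9) − (9)(-8) = -18
V_2→V_3: (9)(5) − (-6)(-9) = -9
V_3→V_4: (-6)(10) − (-3)(5) = -45
V_4→V_5: (-3)(5) − (4)(10) = -55
V_5→V_6: (4)(10) − (6)(5) = 10
V_6→V_7: (6)(7) − (10)(10) = -58
V_7→V_8: (10)(-1) − (8)(7) = -66
V_8→V_9: (8)(-5) − (10)(-1) = -30
V_9→V_1: (10)(-8) − (10)(-5) = -30
Σ = -301
Signed area = Σ/2 = -150.5 (negative ⇒ clockwise traversal).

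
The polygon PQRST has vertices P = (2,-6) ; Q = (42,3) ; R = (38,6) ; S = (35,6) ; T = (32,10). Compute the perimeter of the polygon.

88

|PQ| = √((40)² + (9)²) = √1681 = 41
|QR| = √((-4)² + (3)²) = √25 = 5
|RS| = √((-3)² + (0)²) = √9 = 3
|ST| = √((-3)² + (4)²) = √25 = 5
|TP| = √((-30)² + (-16)²) = √1156 = 34
Perimeter = 41 + 5 + 3 + 5 + 34 = 88.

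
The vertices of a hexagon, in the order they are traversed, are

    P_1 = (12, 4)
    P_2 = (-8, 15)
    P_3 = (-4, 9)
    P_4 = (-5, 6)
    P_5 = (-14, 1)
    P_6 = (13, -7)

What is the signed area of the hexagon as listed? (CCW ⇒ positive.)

Apply the shoelace formula: 2A = Σ (x_i·y_{i+1} − x_{i+1}·y_i), indices taken mod 6.
Cross-terms: 212, -12, 21, 79, 85, 136  ⇒  Σ = 521
Signed area = Σ/2 = 260.5 (positive ⇒ counter-clockwise traversal).

260.5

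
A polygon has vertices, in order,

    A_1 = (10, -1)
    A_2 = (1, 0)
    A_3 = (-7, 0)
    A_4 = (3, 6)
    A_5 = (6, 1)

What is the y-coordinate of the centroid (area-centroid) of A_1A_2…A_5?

Apply Gauss's area formula. First the cross-terms c_i = x_i·y_{i+1} − x_{i+1}·y_i:
  1, 0, -42, -33, -16  ⇒  2A = -90, A = -45.
Then Σ (y_i + y_{i+1})·c_i = -484, so ȳ = -484 / (6·(-45)) = 242/135.

242/135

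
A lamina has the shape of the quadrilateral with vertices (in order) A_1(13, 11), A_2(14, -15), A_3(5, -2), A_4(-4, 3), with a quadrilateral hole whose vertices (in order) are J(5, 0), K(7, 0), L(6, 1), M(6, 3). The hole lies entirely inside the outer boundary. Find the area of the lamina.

Outer boundary:
A_1→A_2: (13)(-15) − (14)(11) = -349
A_2→A_3: (14)(-2) − (5)(-15) = 47
A_3→A_4: (5)(3) − (-4)(-2) = 7
A_4→A_1: (-4)(11) − (13)(3) = -83
Σ = -378
Area = |Σ|/2 = 189.
Hole:
Cross-terms: 0, 7, 12, -15  ⇒  Σ = 4
Area = |Σ|/2 = 2.
Net area = 189 − 2 = 187.

187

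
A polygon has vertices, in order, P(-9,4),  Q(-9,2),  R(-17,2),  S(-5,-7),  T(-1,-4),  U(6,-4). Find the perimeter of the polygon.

|PQ| = √((0)² + (-2)²) = √4 = 2
|QR| = √((-8)² + (0)²) = √64 = 8
|RS| = √((12)² + (-9)²) = √225 = 15
|ST| = √((4)² + (3)²) = √25 = 5
|TU| = √((7)² + (0)²) = √49 = 7
|UP| = √((-15)² + (8)²) = √289 = 17
Perimeter = 2 + 8 + 15 + 5 + 7 + 17 = 54.

54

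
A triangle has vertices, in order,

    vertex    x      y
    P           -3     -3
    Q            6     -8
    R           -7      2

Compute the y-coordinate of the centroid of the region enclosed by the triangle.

-3

Apply Gauss's area formula. First the cross-terms c_i = x_i·y_{i+1} − x_{i+1}·y_i:
  42, -44, 27  ⇒  2A = 25, A = 12.5.
Then Σ (y_i + y_{i+1})·c_i = -225, so ȳ = -225 / (6·12.5) = -3.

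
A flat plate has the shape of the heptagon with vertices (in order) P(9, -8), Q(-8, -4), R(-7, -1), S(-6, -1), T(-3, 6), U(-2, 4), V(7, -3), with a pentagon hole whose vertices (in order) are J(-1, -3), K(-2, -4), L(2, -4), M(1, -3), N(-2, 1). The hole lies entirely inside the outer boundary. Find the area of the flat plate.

Outer boundary:
Apply Gauss's area formula: 2A = Σ (x_i·y_{i+1} − x_{i+1}·y_i), indices taken mod 7.
Cross-terms: -100, -20, 1, -39, 0, -22, -29  ⇒  Σ = -209
Area = |Σ|/2 = 104.5.
Hole:
Σ = (-2) + (16) + (-2) + (-5) + (7) = 14
Area = |Σ|/2 = 7.
Net area = 104.5 − 7 = 97.5.

97.5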